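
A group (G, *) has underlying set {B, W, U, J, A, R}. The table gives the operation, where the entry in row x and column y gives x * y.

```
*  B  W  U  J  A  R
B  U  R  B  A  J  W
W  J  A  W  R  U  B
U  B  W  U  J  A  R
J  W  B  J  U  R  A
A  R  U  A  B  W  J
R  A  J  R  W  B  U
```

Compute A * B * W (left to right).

A * B = R
R * W = J

J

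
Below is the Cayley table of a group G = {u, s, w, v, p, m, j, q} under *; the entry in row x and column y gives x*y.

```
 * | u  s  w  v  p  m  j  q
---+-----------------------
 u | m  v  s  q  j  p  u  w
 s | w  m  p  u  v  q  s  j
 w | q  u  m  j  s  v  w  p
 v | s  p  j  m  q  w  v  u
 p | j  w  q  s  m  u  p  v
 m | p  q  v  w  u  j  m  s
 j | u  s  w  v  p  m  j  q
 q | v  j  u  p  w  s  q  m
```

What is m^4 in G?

m^1 = m
m^2 = m*m = j
m^3 = j*m = m
m^4 = m*m = j
(Structurally, G here is isomorphic to the quaternion group Q_8.)

j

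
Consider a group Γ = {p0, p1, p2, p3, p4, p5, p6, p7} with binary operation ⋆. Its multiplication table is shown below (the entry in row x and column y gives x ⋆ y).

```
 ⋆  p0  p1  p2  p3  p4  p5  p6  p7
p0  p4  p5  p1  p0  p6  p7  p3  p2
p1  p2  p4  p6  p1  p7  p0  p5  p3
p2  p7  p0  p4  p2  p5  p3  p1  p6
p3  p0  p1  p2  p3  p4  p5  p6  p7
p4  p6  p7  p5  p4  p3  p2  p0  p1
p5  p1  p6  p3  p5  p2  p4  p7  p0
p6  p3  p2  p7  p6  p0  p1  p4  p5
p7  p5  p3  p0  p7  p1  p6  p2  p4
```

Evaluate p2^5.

p2

p2^1 = p2
p2^2 = p2 ⋆ p2 = p4
p2^3 = p4 ⋆ p2 = p5
p2^4 = p5 ⋆ p2 = p3
p2^5 = p3 ⋆ p2 = p2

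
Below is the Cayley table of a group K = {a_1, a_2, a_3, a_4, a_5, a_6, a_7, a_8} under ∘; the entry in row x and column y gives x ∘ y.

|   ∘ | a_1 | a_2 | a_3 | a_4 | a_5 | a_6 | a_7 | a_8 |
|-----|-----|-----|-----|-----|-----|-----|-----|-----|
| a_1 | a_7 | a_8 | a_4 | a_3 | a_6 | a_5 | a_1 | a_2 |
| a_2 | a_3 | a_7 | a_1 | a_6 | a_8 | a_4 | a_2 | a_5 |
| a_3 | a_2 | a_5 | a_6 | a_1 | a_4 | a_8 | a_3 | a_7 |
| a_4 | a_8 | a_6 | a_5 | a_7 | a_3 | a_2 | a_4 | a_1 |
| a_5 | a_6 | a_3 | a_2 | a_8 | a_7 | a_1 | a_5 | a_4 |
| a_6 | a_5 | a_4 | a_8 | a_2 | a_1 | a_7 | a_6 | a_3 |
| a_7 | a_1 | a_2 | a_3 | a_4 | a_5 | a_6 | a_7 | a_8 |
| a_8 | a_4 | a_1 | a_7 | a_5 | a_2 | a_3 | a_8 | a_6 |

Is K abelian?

a_3 ∘ a_2 = a_5 but a_2 ∘ a_3 = a_1.
Since a_3 and a_2 do not commute, K is not abelian.

No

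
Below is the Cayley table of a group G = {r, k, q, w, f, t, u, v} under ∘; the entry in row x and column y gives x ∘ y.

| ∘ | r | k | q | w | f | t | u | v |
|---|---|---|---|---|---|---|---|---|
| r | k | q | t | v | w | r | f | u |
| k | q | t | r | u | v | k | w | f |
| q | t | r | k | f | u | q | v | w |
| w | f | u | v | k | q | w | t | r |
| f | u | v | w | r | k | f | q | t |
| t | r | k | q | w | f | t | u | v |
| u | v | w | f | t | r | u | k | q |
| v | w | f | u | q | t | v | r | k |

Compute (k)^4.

k^1 = k
k^2 = k ∘ k = t
k^3 = t ∘ k = k
k^4 = k ∘ k = t
(Structurally, G here is isomorphic to the quaternion group Q_8.)

t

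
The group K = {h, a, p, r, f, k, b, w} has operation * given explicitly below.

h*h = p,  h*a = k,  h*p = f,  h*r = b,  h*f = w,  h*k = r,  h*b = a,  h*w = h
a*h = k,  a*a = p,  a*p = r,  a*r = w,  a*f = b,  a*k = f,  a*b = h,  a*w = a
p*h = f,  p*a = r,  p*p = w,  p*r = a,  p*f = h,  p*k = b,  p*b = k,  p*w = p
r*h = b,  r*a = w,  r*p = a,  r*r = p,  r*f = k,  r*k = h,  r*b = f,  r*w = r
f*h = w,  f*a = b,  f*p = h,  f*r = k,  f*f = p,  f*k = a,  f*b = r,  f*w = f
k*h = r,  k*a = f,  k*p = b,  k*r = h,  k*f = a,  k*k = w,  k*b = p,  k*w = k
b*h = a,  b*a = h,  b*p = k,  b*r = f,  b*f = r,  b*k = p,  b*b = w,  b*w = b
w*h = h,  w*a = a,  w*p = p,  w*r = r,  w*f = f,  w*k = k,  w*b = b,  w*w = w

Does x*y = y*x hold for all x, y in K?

Yes

Check whether the table is symmetric across its main diagonal.
Every entry (row x, col y) equals the entry (row y, col x), so K is abelian.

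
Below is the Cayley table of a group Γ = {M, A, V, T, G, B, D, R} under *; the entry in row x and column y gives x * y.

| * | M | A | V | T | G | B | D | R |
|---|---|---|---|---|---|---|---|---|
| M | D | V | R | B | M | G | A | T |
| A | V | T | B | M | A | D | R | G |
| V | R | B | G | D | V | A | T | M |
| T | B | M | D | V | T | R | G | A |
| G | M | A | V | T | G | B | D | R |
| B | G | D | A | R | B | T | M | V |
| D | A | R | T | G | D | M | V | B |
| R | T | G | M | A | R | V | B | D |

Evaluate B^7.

M

B^1 = B
B^2 = B * B = T
B^3 = T * B = R
B^4 = R * B = V
B^5 = V * B = A
B^6 = A * B = D
B^7 = D * B = M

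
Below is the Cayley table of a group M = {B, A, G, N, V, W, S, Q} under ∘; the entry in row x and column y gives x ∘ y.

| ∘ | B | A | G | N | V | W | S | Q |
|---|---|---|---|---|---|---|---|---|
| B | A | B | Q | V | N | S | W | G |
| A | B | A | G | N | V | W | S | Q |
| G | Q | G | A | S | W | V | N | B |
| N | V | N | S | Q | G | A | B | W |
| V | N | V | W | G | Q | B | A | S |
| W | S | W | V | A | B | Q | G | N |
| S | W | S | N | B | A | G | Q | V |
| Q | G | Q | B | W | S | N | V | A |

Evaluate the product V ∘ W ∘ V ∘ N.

Q

V ∘ W = B
B ∘ V = N
N ∘ N = Q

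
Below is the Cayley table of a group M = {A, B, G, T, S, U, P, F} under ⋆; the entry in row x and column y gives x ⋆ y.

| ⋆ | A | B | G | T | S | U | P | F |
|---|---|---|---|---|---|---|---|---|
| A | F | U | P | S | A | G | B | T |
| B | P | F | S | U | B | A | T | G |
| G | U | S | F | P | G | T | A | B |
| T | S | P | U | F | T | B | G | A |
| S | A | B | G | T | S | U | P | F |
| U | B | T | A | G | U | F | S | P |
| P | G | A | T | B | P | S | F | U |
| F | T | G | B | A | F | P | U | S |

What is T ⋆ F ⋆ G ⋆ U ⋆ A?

T ⋆ F = A
A ⋆ G = P
P ⋆ U = S
S ⋆ A = A
(Structurally, M here is isomorphic to the quaternion group Q_8.)

A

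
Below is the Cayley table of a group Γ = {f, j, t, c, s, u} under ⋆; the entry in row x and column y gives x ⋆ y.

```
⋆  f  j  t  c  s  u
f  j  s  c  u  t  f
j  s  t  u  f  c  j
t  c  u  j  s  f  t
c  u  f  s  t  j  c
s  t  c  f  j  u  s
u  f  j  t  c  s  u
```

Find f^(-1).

First locate the identity: row u matches the header, so u is the identity.
Scan row f for u: f ⋆ c = u. Hence f^(-1) = c.
(Structurally, Γ here is isomorphic to the cyclic group Z_6.)

c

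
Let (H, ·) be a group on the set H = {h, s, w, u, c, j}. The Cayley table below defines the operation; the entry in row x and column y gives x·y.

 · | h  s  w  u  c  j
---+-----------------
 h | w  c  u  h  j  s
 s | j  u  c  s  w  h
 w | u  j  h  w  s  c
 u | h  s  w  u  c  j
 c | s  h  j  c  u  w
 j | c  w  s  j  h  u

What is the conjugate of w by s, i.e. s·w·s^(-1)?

h

The identity is u. In row s, the entry u sits in column s, so s^(-1) = s.
s·w = c
c·s = h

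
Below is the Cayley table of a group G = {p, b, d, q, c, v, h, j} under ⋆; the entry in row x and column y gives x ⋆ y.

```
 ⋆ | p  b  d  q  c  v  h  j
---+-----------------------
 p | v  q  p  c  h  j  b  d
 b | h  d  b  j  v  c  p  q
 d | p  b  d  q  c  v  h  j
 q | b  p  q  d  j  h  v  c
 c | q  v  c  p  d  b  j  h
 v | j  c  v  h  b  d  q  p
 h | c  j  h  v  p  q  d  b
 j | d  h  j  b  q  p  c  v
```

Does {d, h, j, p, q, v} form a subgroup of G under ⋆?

p ⋆ q = c, which is not in {d, h, j, p, q, v}.
The subset is not closed under ⋆, so it is not a subgroup.

No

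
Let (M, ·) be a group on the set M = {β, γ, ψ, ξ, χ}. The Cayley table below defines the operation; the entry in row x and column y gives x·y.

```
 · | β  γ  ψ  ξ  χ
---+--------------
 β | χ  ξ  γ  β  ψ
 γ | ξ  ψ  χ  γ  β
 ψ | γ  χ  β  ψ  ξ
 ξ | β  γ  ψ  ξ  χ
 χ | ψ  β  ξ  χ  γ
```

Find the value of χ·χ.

γ

Read row χ, column χ: χ·χ = γ.
(Structurally, M here is isomorphic to the cyclic group Z_5.)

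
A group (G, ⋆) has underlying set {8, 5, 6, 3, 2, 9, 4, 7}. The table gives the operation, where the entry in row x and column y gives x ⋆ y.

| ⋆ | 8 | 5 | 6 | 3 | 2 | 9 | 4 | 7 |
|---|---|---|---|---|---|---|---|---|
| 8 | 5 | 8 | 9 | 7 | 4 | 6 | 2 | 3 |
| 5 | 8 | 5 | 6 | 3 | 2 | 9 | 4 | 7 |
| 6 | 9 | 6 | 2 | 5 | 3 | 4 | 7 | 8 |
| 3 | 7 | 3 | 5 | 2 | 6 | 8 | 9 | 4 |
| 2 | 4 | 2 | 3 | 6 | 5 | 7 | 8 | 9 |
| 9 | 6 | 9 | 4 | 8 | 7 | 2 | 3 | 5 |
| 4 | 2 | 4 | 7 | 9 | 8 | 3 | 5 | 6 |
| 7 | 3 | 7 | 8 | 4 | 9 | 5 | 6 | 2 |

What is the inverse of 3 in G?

First locate the identity: row 5 matches the header, so 5 is the identity.
Scan row 3 for 5: 3 ⋆ 6 = 5. Hence 3^(-1) = 6.

6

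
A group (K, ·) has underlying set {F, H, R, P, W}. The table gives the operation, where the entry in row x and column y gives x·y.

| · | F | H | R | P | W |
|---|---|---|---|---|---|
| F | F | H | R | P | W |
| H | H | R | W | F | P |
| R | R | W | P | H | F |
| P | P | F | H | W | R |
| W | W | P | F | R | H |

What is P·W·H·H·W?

P·W = R
R·H = W
W·H = P
P·W = R

R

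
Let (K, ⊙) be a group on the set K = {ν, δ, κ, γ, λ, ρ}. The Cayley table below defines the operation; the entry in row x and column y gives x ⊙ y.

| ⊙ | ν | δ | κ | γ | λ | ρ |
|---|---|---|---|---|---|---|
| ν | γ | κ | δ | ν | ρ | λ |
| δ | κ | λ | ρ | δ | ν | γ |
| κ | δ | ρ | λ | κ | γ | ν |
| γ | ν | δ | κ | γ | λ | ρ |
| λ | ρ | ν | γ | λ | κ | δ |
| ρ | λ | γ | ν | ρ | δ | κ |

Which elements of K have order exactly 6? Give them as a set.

{δ, ρ}

Identity is γ. Compute the order of each non-identity element by repeated multiplication:
  ν: ν → γ  (order 2)
  δ: δ → λ → ν → κ → ρ → γ  (order 6)
  κ: κ → λ → γ  (order 3)
  λ: λ → κ → γ  (order 3)
  ρ: ρ → κ → ν → λ → δ → γ  (order 6)
Elements of order 6: {δ, ρ}.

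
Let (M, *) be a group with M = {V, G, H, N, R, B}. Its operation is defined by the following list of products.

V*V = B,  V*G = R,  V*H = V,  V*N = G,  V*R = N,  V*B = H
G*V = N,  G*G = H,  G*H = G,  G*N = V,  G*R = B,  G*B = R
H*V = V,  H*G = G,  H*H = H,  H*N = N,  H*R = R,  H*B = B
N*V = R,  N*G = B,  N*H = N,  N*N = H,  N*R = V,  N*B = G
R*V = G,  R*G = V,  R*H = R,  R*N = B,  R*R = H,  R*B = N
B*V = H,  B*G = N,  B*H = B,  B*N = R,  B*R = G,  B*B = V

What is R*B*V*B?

R*B = N
N*V = R
R*B = N
(Structurally, M here is isomorphic to the symmetric group S_3.)

N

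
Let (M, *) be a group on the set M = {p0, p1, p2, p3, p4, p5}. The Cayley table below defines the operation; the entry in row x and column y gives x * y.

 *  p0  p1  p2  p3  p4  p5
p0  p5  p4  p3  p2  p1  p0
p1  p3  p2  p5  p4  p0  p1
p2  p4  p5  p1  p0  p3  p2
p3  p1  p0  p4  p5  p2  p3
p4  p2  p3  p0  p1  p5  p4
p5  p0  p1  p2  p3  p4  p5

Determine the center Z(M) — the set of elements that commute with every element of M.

{p5}

An element z is central iff its row equals its column in the table.
For p3: p3 * p2 = p4 ≠ p0 = p2 * p3, so p3 ∉ Z.
Checking each element this way leaves Z(M) = {p5}.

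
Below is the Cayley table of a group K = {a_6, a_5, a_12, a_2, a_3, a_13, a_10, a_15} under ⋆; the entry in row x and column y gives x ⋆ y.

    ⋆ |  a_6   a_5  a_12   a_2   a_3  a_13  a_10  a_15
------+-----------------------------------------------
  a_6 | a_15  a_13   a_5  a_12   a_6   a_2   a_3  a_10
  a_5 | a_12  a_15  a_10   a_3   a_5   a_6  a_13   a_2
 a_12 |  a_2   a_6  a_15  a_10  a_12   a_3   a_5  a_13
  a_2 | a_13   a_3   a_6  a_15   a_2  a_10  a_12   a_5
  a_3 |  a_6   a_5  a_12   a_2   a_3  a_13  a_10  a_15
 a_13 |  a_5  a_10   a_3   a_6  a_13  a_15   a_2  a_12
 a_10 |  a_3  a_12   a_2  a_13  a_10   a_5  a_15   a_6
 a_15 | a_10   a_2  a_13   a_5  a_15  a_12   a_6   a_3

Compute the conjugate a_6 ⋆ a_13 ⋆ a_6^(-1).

The identity is a_3. In row a_6, the entry a_3 sits in column a_10, so a_6^(-1) = a_10.
a_6 ⋆ a_13 = a_2
a_2 ⋆ a_10 = a_12

a_12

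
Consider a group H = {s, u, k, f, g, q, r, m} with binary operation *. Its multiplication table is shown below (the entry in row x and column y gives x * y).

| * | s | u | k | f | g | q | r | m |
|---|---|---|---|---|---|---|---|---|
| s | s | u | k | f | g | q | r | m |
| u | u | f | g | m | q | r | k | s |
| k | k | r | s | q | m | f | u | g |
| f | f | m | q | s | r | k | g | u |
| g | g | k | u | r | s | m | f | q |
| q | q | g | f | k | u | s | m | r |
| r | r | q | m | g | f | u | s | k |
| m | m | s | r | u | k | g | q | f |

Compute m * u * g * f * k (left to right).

m

m * u = s
s * g = g
g * f = r
r * k = m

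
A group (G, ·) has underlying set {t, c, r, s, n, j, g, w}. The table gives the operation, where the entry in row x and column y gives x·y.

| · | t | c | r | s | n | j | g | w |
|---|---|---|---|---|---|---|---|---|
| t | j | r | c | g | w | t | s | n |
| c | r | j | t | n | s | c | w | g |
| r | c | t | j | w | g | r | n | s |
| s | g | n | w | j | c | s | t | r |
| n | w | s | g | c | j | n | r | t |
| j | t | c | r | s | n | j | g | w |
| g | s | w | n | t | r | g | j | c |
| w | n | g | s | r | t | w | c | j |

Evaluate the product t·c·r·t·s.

g

t·c = r
r·r = j
j·t = t
t·s = g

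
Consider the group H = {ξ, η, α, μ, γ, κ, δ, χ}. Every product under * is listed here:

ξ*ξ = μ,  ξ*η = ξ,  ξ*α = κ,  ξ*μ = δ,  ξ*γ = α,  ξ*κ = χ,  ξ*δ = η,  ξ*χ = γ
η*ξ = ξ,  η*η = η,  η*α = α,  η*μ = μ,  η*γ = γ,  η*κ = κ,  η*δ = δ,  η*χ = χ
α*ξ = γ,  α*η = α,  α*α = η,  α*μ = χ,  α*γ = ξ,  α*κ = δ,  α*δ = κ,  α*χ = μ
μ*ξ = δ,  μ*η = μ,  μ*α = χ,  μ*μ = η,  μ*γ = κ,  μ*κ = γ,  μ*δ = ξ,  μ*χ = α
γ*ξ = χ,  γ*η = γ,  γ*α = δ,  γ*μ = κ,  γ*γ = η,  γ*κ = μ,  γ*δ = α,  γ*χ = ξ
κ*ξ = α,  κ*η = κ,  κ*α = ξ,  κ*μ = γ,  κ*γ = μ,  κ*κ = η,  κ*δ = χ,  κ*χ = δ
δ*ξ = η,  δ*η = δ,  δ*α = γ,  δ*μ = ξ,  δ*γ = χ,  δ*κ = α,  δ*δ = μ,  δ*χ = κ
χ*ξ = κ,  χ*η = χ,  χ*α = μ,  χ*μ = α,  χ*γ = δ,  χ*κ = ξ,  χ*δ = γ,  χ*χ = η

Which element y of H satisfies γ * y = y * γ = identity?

γ

First locate the identity: row η matches the header, so η is the identity.
Scan row γ for η: γ * γ = η. Hence γ^(-1) = γ.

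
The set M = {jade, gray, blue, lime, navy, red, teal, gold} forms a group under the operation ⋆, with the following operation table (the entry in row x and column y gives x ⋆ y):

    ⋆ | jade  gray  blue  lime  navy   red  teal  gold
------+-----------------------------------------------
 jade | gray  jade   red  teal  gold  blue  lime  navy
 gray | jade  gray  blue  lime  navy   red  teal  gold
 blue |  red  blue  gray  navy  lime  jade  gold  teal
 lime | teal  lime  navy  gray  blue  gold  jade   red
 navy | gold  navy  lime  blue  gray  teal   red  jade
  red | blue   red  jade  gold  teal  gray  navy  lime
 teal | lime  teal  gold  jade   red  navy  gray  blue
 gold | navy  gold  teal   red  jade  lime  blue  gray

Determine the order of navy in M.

The identity element is gray (its row matches the header).
navy^1 = navy
navy^2 = navy ⋆ navy = gray
The first power of navy equal to the identity is navy^2, so ord(navy) = 2.

2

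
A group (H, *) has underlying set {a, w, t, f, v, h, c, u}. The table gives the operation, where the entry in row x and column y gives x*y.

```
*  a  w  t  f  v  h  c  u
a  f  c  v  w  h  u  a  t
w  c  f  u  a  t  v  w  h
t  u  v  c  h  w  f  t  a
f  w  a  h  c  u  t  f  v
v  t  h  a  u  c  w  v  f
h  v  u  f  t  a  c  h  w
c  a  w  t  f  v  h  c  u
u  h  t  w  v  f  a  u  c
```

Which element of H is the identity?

The identity e satisfies e*x = x for all x, so its row in the table reproduces the column headers.
Row c reads: a, w, t, f, v, h, c, u — exactly the header order. So c is the identity.

c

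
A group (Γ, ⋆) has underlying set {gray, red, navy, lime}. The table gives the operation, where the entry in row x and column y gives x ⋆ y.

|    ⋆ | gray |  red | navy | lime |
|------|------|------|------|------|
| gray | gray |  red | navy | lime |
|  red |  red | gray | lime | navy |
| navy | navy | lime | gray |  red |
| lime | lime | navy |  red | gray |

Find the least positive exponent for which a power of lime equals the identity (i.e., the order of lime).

2

The identity element is gray (its row matches the header).
lime^1 = lime
lime^2 = lime ⋆ lime = gray
The first power of lime equal to the identity is lime^2, so ord(lime) = 2.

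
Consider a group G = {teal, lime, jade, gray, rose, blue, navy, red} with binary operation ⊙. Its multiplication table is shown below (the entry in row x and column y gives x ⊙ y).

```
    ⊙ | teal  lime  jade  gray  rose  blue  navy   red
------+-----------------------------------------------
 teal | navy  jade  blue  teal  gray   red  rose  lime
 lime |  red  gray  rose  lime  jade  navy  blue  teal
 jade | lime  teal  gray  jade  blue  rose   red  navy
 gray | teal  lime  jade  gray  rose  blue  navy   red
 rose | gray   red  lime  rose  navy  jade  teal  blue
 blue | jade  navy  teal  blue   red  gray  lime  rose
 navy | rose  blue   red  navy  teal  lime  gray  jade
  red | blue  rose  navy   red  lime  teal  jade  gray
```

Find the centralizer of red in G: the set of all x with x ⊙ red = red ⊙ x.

{gray, jade, navy, red}

Compare row red with column red entry by entry.
navy ⊙ red = jade = red ⊙ navy, so navy commutes with red.
blue ⊙ red = rose but red ⊙ blue = teal, so blue does not.
Collecting the elements that commute with red: C(red) = {gray, jade, navy, red}.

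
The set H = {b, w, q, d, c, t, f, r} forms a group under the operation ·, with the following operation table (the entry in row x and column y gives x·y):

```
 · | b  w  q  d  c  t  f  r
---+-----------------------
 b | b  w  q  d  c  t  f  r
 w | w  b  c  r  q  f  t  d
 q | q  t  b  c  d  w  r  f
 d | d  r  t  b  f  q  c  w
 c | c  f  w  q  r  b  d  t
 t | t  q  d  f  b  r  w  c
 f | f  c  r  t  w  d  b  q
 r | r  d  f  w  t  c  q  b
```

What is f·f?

b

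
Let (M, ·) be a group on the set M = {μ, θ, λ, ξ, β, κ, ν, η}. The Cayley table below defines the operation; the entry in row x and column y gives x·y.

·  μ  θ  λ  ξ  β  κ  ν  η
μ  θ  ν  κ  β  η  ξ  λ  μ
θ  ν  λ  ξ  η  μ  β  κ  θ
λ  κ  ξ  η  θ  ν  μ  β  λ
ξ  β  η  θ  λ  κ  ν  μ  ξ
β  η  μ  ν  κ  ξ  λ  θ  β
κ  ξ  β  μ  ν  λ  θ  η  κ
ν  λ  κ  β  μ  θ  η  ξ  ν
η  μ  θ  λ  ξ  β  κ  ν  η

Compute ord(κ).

8

The identity element is η (its row matches the header).
κ^1 = κ
κ^2 = κ·κ = θ
κ^3 = θ·κ = β
κ^4 = β·κ = λ
κ^5 = λ·κ = μ
κ^6 = μ·κ = ξ
κ^7 = ξ·κ = ν
κ^8 = ν·κ = η
The first power of κ equal to the identity is κ^8, so ord(κ) = 8.
(Structurally, M here is isomorphic to the cyclic group Z_8.)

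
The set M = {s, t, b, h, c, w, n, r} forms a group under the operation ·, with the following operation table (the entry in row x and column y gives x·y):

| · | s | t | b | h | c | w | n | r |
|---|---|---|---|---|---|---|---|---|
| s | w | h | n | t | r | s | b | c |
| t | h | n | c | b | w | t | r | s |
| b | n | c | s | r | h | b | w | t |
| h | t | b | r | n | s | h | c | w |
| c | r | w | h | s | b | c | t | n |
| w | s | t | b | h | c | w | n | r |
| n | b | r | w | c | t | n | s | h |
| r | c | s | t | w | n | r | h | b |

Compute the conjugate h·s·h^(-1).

The identity is w. In row h, the entry w sits in column r, so h^(-1) = r.
h·s = t
t·r = s
(Structurally, M here is isomorphic to the cyclic group Z_8.)

s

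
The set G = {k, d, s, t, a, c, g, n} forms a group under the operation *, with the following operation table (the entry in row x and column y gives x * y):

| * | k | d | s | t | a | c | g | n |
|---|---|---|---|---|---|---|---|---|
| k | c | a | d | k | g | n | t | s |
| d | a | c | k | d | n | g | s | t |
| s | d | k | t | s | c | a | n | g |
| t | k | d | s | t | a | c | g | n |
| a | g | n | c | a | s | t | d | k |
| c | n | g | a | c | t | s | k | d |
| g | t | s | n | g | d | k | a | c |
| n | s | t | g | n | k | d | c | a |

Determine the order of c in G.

4

The identity element is t (its row matches the header).
c^1 = c
c^2 = c * c = s
c^3 = s * c = a
c^4 = a * c = t
The first power of c equal to the identity is c^4, so ord(c) = 4.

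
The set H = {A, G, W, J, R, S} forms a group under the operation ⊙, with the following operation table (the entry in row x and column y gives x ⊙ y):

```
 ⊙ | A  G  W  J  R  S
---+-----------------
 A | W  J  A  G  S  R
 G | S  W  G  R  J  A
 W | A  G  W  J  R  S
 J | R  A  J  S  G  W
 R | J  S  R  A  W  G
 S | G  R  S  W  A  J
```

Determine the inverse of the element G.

G

First locate the identity: row W matches the header, so W is the identity.
Scan row G for W: G ⊙ G = W. Hence G^(-1) = G.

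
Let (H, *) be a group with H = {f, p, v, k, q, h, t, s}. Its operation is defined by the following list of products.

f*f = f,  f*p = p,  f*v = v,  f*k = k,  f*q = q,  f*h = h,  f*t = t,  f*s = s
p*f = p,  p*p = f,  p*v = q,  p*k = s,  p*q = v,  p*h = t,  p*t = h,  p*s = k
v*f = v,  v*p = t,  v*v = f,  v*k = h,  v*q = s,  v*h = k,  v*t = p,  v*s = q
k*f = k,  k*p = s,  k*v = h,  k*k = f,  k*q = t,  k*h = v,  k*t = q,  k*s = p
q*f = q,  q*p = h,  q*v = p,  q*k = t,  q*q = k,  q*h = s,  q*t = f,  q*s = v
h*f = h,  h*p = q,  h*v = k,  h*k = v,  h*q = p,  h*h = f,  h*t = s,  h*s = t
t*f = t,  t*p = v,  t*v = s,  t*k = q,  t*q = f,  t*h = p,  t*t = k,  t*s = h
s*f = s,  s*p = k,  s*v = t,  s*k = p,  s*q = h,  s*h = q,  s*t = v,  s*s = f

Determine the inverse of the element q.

First locate the identity: row f matches the header, so f is the identity.
Scan row q for f: q * t = f. Hence q^(-1) = t.

t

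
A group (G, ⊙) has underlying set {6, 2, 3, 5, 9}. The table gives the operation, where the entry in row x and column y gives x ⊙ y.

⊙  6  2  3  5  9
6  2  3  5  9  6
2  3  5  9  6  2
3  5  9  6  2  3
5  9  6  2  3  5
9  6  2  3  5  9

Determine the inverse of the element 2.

3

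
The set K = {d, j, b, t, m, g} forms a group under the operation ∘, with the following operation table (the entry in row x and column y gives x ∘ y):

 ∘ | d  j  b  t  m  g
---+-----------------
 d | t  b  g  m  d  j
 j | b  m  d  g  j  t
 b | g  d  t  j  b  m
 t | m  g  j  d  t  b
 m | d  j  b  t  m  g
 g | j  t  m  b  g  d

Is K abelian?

Check whether the table is symmetric across its main diagonal.
Every entry (row x, col y) equals the entry (row y, col x), so K is abelian.
(In fact K ≅ the cyclic group Z_6.)

Yes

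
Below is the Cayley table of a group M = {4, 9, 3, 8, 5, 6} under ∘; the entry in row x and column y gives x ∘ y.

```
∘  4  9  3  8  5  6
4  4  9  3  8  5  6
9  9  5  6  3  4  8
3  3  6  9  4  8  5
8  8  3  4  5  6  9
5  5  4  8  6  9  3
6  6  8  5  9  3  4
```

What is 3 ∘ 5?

8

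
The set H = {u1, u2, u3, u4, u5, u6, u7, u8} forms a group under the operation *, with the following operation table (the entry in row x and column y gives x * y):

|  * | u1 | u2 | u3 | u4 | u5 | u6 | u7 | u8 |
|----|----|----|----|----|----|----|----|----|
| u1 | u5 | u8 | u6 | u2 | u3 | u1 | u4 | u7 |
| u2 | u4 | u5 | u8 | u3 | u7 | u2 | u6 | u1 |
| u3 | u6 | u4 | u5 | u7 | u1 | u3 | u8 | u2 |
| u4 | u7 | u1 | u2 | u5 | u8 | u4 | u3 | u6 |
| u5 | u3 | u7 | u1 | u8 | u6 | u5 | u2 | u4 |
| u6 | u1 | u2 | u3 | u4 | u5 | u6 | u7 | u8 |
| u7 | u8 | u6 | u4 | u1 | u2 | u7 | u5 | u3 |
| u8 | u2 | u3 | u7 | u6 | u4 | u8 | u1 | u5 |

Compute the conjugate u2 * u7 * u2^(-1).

The identity is u6. In row u2, the entry u6 sits in column u7, so u2^(-1) = u7.
u2 * u7 = u6
u6 * u7 = u7

u7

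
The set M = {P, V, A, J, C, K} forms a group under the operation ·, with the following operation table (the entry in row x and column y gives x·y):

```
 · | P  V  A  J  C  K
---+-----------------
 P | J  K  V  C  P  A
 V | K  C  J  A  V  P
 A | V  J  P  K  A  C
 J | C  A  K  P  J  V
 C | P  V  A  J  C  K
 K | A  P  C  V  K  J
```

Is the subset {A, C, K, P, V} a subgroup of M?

No

K·K = J, which is not in {A, C, K, P, V}.
The subset is not closed under ·, so it is not a subgroup.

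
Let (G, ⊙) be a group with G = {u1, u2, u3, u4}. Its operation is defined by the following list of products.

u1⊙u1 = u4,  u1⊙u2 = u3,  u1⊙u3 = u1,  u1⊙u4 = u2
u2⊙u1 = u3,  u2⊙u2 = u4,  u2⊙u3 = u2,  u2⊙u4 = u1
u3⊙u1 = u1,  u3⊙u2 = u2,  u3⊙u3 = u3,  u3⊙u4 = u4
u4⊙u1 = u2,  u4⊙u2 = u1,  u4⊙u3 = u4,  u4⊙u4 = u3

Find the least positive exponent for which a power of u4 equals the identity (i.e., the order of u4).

2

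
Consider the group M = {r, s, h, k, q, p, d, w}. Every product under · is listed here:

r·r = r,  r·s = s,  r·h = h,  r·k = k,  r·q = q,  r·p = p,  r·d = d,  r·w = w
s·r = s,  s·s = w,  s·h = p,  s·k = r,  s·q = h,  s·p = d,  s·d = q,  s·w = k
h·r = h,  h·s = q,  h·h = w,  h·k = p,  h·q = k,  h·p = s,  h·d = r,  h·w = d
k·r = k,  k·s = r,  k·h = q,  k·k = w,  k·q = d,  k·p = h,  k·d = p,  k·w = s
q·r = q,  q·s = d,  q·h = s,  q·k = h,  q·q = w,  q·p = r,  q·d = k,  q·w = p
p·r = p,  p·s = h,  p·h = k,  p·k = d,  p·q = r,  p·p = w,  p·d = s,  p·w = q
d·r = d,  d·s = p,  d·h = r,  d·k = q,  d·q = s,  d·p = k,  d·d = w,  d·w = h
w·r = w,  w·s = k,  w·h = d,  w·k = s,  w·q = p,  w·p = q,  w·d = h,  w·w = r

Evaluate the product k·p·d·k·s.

k·p = h
h·d = r
r·k = k
k·s = r

r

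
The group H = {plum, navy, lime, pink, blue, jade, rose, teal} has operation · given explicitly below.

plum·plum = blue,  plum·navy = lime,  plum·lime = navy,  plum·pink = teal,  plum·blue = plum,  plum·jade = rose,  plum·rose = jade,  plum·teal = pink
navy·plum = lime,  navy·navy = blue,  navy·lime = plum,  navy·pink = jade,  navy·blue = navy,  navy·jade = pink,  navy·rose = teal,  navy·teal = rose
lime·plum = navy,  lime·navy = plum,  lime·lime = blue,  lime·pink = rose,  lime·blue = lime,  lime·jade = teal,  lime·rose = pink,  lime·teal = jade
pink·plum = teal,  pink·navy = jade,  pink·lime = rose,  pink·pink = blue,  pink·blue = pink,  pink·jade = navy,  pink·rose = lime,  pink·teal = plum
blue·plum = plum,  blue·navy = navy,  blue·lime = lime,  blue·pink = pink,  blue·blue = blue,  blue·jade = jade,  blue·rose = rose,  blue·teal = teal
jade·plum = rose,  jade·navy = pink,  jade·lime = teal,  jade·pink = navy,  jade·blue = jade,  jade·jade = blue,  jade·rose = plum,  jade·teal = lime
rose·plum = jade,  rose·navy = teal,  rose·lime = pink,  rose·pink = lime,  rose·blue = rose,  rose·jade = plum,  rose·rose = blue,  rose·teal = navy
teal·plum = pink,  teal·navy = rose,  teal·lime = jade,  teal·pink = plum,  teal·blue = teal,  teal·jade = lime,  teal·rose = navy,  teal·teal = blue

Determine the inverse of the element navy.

First locate the identity: row blue matches the header, so blue is the identity.
Scan row navy for blue: navy·navy = blue. Hence navy^(-1) = navy.

navy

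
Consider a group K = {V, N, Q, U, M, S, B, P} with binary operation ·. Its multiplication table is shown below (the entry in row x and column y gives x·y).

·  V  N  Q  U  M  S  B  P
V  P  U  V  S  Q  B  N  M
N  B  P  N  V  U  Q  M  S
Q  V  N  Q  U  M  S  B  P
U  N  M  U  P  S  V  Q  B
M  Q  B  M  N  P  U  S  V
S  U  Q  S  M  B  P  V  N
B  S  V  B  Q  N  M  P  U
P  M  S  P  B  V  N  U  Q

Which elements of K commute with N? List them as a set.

{N, P, Q, S}

Compare row N with column N entry by entry.
P·N = S = N·P, so P commutes with N.
U·N = M but N·U = V, so U does not.
Collecting the elements that commute with N: C(N) = {N, P, Q, S}.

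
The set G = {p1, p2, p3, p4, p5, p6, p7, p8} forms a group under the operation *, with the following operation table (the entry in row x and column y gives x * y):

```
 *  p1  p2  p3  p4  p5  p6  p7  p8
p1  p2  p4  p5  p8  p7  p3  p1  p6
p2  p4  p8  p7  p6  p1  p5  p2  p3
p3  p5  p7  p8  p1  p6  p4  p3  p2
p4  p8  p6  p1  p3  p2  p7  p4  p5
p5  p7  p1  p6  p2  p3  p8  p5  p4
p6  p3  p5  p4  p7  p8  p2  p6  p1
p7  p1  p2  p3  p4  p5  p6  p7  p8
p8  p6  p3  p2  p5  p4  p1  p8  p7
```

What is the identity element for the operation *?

p7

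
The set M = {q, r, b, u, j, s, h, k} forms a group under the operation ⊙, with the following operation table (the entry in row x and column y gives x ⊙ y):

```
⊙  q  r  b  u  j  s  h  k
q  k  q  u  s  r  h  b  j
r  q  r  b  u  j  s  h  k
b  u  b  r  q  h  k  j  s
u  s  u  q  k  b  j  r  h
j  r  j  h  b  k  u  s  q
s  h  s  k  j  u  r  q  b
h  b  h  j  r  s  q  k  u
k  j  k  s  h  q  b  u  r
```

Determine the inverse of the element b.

b

First locate the identity: row r matches the header, so r is the identity.
Scan row b for r: b ⊙ b = r. Hence b^(-1) = b.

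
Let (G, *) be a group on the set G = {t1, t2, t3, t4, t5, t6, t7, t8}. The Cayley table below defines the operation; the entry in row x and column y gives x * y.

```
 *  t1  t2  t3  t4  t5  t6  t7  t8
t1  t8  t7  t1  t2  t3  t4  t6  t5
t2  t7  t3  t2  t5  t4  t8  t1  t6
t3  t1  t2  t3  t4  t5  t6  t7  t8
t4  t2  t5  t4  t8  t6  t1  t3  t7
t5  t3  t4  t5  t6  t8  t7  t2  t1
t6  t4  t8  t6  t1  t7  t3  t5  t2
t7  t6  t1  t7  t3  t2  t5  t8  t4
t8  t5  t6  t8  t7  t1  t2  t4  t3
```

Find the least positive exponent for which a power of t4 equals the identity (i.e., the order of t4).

4

The identity element is t3 (its row matches the header).
t4^1 = t4
t4^2 = t4 * t4 = t8
t4^3 = t8 * t4 = t7
t4^4 = t7 * t4 = t3
The first power of t4 equal to the identity is t4^4, so ord(t4) = 4.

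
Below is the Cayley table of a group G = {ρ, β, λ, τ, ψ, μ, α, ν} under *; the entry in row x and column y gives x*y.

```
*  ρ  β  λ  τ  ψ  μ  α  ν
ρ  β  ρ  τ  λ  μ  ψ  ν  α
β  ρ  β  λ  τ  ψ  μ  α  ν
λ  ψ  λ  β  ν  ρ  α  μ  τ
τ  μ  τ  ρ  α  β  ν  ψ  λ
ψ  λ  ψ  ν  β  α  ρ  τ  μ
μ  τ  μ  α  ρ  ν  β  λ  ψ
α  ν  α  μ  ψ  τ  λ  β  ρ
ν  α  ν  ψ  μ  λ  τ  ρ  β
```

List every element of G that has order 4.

{τ, ψ}

Identity is β. Compute the order of each non-identity element by repeated multiplication:
  ρ: ρ → β  (order 2)
  λ: λ → β  (order 2)
  τ: τ → α → ψ → β  (order 4)
  ψ: ψ → α → τ → β  (order 4)
  μ: μ → β  (order 2)
  α: α → β  (order 2)
  ν: ν → β  (order 2)
Elements of order 4: {τ, ψ}.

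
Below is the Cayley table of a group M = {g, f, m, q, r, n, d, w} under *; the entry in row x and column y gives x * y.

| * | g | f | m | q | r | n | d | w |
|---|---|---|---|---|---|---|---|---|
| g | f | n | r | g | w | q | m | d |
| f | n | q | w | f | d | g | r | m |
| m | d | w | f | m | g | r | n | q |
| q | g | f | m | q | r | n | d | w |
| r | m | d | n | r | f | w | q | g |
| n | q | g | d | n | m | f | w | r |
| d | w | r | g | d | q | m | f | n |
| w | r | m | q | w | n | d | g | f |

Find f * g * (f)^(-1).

g

The identity is q. In row f, the entry q sits in column f, so f^(-1) = f.
f * g = n
n * f = g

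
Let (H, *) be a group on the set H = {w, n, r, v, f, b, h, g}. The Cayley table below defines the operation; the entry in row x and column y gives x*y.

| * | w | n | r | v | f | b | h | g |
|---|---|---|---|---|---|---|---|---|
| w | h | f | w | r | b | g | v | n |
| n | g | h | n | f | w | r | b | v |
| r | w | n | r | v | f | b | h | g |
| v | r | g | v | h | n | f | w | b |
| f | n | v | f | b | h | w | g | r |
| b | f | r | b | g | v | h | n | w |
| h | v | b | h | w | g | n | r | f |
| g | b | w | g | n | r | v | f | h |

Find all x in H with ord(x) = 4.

{b, f, g, n, v, w}

Identity is r. Compute the order of each non-identity element by repeated multiplication:
  w: w → h → v → r  (order 4)
  n: n → h → b → r  (order 4)
  v: v → h → w → r  (order 4)
  f: f → h → g → r  (order 4)
  b: b → h → n → r  (order 4)
  h: h → r  (order 2)
  g: g → h → f → r  (order 4)
Elements of order 4: {b, f, g, n, v, w}.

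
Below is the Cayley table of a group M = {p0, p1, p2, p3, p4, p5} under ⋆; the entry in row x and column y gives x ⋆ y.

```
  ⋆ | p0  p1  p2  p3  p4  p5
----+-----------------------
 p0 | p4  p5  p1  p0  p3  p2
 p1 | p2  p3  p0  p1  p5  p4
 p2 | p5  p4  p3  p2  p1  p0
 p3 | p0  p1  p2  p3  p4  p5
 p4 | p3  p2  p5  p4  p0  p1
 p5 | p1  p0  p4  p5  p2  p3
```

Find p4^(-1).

p0

First locate the identity: row p3 matches the header, so p3 is the identity.
Scan row p4 for p3: p4 ⋆ p0 = p3. Hence p4^(-1) = p0.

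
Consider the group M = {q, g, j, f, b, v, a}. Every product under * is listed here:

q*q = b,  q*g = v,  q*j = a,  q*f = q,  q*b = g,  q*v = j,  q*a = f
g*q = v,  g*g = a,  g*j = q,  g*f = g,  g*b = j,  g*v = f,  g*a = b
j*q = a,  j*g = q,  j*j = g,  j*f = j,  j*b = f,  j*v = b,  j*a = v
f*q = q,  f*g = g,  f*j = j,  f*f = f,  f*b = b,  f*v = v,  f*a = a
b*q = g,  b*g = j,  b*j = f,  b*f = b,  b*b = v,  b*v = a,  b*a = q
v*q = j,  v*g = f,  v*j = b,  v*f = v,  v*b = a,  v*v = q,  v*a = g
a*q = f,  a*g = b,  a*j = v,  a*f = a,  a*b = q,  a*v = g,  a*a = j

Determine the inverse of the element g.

v

First locate the identity: row f matches the header, so f is the identity.
Scan row g for f: g*v = f. Hence g^(-1) = v.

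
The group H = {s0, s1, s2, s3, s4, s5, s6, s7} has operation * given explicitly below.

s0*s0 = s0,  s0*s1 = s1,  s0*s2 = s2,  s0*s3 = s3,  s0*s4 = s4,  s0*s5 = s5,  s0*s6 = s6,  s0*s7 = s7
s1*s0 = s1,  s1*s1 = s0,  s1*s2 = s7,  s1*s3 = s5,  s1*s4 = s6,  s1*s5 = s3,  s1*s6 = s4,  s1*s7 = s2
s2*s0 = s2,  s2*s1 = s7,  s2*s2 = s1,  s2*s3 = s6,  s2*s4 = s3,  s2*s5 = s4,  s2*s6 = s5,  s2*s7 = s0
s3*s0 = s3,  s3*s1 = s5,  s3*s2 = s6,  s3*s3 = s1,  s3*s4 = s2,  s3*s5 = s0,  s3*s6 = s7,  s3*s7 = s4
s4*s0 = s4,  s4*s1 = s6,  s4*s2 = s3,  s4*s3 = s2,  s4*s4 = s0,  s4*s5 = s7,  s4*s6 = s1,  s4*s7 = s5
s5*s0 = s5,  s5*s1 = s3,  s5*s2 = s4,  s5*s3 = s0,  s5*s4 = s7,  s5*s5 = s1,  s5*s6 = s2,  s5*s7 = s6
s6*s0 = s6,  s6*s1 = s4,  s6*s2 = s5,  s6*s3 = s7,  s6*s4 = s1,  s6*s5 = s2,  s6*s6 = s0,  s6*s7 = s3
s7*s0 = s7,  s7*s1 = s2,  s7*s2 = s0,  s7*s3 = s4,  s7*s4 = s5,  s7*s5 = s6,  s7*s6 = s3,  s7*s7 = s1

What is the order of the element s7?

The identity element is s0 (its row matches the header).
s7^1 = s7
s7^2 = s7*s7 = s1
s7^3 = s1*s7 = s2
s7^4 = s2*s7 = s0
The first power of s7 equal to the identity is s7^4, so ord(s7) = 4.

4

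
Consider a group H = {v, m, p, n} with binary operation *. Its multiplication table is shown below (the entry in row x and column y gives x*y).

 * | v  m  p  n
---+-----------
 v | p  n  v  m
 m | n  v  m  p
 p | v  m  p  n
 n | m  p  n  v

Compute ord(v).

The identity element is p (its row matches the header).
v^1 = v
v^2 = v*v = p
The first power of v equal to the identity is v^2, so ord(v) = 2.
(Structurally, H here is isomorphic to the cyclic group Z_4.)

2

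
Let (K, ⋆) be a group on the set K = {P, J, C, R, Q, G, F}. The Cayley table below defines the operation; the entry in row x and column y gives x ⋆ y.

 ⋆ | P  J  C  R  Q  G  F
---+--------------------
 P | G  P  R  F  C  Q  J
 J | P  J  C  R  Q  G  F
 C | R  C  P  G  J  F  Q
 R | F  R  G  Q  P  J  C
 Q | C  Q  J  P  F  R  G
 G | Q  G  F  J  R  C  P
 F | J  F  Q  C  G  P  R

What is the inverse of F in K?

First locate the identity: row J matches the header, so J is the identity.
Scan row F for J: F ⋆ P = J. Hence F^(-1) = P.

P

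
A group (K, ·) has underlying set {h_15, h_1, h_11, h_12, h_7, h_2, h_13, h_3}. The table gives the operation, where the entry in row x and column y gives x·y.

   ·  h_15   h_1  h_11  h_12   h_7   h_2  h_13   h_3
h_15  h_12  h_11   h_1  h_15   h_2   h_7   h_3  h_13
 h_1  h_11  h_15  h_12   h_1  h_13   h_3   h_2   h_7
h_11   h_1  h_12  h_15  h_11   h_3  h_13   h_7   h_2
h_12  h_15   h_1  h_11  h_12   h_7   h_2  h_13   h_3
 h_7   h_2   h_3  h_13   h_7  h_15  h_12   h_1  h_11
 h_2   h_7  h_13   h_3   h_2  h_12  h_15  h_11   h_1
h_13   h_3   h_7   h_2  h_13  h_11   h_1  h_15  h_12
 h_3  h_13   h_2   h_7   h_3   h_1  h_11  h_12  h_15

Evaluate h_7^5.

h_7

h_7^1 = h_7
h_7^2 = h_7·h_7 = h_15
h_7^3 = h_15·h_7 = h_2
h_7^4 = h_2·h_7 = h_12
h_7^5 = h_12·h_7 = h_7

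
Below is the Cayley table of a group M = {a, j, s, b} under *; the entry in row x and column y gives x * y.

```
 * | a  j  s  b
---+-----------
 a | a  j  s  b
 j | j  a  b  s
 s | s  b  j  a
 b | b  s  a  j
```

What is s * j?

Read row s, column j: s * j = b.
(Structurally, M here is isomorphic to the cyclic group Z_4.)

b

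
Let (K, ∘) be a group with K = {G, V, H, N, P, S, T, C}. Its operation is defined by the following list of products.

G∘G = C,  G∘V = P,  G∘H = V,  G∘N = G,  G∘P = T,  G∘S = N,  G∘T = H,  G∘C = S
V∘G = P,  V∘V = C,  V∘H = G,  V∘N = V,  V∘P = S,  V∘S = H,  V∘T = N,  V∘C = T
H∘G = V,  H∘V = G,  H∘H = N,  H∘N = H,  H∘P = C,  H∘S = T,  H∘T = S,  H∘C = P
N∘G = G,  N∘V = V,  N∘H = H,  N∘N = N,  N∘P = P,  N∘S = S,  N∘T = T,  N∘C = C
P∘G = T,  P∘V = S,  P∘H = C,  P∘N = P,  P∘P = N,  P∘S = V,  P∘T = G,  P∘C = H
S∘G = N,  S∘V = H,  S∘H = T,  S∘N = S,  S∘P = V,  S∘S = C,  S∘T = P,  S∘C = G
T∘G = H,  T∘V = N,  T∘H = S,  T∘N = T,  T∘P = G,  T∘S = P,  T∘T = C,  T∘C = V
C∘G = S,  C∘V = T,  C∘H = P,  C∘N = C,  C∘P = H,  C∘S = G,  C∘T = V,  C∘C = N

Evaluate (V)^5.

V

V^1 = V
V^2 = V ∘ V = C
V^3 = C ∘ V = T
V^4 = T ∘ V = N
V^5 = N ∘ V = V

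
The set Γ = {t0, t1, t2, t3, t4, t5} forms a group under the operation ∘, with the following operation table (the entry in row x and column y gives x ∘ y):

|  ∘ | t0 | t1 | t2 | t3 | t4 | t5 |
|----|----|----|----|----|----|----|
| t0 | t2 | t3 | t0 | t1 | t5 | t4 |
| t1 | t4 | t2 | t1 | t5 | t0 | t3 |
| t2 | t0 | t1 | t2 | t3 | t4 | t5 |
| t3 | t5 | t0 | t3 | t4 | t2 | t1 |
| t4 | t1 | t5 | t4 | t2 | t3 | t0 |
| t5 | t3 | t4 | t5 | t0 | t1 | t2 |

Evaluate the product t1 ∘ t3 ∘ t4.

t1 ∘ t3 = t5
t5 ∘ t4 = t1

t1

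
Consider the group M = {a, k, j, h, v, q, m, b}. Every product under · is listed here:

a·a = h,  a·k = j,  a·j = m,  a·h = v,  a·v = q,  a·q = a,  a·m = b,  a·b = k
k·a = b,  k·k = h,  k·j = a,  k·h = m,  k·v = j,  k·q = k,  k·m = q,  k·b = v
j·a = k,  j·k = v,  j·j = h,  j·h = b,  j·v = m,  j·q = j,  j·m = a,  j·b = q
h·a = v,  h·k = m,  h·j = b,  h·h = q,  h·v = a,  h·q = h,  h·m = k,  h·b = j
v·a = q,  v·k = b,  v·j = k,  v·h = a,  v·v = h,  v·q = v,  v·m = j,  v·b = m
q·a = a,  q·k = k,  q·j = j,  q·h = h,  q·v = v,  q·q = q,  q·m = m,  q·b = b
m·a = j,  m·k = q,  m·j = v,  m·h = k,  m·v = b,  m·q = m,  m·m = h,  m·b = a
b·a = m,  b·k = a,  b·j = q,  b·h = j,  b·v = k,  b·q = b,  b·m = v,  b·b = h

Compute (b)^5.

b

b^1 = b
b^2 = b·b = h
b^3 = h·b = j
b^4 = j·b = q
b^5 = q·b = b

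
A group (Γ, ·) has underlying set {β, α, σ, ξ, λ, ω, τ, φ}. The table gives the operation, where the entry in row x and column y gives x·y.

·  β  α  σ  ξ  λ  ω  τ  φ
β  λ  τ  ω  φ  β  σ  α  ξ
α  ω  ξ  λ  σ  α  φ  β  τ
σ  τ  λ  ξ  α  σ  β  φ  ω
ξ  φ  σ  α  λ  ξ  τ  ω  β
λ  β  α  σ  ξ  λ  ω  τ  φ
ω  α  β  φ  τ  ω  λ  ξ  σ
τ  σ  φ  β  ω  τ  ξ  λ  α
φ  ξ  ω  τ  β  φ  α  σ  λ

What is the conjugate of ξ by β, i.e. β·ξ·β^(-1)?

The identity is λ. In row β, the entry λ sits in column β, so β^(-1) = β.
β·ξ = φ
φ·β = ξ

ξ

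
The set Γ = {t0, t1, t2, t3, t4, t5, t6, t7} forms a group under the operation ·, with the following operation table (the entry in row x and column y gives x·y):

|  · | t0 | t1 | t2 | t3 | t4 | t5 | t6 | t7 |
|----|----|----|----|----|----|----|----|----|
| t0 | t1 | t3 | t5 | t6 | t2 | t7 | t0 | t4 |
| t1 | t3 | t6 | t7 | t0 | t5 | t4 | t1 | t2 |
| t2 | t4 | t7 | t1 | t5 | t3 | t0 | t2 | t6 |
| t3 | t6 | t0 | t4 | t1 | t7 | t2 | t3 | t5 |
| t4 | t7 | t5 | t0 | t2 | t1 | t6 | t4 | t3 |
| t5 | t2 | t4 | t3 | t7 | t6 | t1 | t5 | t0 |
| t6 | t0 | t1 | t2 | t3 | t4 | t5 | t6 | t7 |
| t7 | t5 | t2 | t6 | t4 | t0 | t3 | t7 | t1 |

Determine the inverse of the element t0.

t3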